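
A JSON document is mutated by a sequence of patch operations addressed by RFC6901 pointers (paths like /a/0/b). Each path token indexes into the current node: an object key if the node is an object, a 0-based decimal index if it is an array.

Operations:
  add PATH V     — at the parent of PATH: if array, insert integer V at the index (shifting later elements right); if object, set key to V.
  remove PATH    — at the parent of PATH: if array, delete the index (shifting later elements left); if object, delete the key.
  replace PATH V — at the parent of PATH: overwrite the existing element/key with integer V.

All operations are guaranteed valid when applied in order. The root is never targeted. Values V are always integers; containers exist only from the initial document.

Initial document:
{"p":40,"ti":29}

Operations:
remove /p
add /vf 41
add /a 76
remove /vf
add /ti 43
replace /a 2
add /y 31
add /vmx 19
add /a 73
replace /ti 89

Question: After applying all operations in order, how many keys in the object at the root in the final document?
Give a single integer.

Answer: 4

Derivation:
After op 1 (remove /p): {"ti":29}
After op 2 (add /vf 41): {"ti":29,"vf":41}
After op 3 (add /a 76): {"a":76,"ti":29,"vf":41}
After op 4 (remove /vf): {"a":76,"ti":29}
After op 5 (add /ti 43): {"a":76,"ti":43}
After op 6 (replace /a 2): {"a":2,"ti":43}
After op 7 (add /y 31): {"a":2,"ti":43,"y":31}
After op 8 (add /vmx 19): {"a":2,"ti":43,"vmx":19,"y":31}
After op 9 (add /a 73): {"a":73,"ti":43,"vmx":19,"y":31}
After op 10 (replace /ti 89): {"a":73,"ti":89,"vmx":19,"y":31}
Size at the root: 4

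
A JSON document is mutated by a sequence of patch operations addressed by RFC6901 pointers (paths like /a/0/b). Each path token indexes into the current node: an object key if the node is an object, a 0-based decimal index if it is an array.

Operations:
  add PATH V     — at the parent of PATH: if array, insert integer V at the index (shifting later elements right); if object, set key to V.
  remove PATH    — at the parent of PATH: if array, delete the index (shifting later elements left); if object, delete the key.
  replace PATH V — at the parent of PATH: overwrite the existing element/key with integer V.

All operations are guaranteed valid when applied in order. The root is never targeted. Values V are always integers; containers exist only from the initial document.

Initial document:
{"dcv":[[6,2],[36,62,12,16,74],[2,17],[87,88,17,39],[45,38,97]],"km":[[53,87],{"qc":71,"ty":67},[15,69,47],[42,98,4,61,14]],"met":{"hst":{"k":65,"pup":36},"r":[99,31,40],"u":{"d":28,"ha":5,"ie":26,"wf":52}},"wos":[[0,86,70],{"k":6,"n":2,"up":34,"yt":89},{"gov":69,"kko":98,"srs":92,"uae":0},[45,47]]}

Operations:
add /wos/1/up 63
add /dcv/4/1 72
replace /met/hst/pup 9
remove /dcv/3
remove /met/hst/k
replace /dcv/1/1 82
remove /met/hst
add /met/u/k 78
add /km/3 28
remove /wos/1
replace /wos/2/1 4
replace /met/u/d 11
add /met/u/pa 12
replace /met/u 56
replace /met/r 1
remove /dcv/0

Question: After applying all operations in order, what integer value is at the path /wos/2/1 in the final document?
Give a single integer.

After op 1 (add /wos/1/up 63): {"dcv":[[6,2],[36,62,12,16,74],[2,17],[87,88,17,39],[45,38,97]],"km":[[53,87],{"qc":71,"ty":67},[15,69,47],[42,98,4,61,14]],"met":{"hst":{"k":65,"pup":36},"r":[99,31,40],"u":{"d":28,"ha":5,"ie":26,"wf":52}},"wos":[[0,86,70],{"k":6,"n":2,"up":63,"yt":89},{"gov":69,"kko":98,"srs":92,"uae":0},[45,47]]}
After op 2 (add /dcv/4/1 72): {"dcv":[[6,2],[36,62,12,16,74],[2,17],[87,88,17,39],[45,72,38,97]],"km":[[53,87],{"qc":71,"ty":67},[15,69,47],[42,98,4,61,14]],"met":{"hst":{"k":65,"pup":36},"r":[99,31,40],"u":{"d":28,"ha":5,"ie":26,"wf":52}},"wos":[[0,86,70],{"k":6,"n":2,"up":63,"yt":89},{"gov":69,"kko":98,"srs":92,"uae":0},[45,47]]}
After op 3 (replace /met/hst/pup 9): {"dcv":[[6,2],[36,62,12,16,74],[2,17],[87,88,17,39],[45,72,38,97]],"km":[[53,87],{"qc":71,"ty":67},[15,69,47],[42,98,4,61,14]],"met":{"hst":{"k":65,"pup":9},"r":[99,31,40],"u":{"d":28,"ha":5,"ie":26,"wf":52}},"wos":[[0,86,70],{"k":6,"n":2,"up":63,"yt":89},{"gov":69,"kko":98,"srs":92,"uae":0},[45,47]]}
After op 4 (remove /dcv/3): {"dcv":[[6,2],[36,62,12,16,74],[2,17],[45,72,38,97]],"km":[[53,87],{"qc":71,"ty":67},[15,69,47],[42,98,4,61,14]],"met":{"hst":{"k":65,"pup":9},"r":[99,31,40],"u":{"d":28,"ha":5,"ie":26,"wf":52}},"wos":[[0,86,70],{"k":6,"n":2,"up":63,"yt":89},{"gov":69,"kko":98,"srs":92,"uae":0},[45,47]]}
After op 5 (remove /met/hst/k): {"dcv":[[6,2],[36,62,12,16,74],[2,17],[45,72,38,97]],"km":[[53,87],{"qc":71,"ty":67},[15,69,47],[42,98,4,61,14]],"met":{"hst":{"pup":9},"r":[99,31,40],"u":{"d":28,"ha":5,"ie":26,"wf":52}},"wos":[[0,86,70],{"k":6,"n":2,"up":63,"yt":89},{"gov":69,"kko":98,"srs":92,"uae":0},[45,47]]}
After op 6 (replace /dcv/1/1 82): {"dcv":[[6,2],[36,82,12,16,74],[2,17],[45,72,38,97]],"km":[[53,87],{"qc":71,"ty":67},[15,69,47],[42,98,4,61,14]],"met":{"hst":{"pup":9},"r":[99,31,40],"u":{"d":28,"ha":5,"ie":26,"wf":52}},"wos":[[0,86,70],{"k":6,"n":2,"up":63,"yt":89},{"gov":69,"kko":98,"srs":92,"uae":0},[45,47]]}
After op 7 (remove /met/hst): {"dcv":[[6,2],[36,82,12,16,74],[2,17],[45,72,38,97]],"km":[[53,87],{"qc":71,"ty":67},[15,69,47],[42,98,4,61,14]],"met":{"r":[99,31,40],"u":{"d":28,"ha":5,"ie":26,"wf":52}},"wos":[[0,86,70],{"k":6,"n":2,"up":63,"yt":89},{"gov":69,"kko":98,"srs":92,"uae":0},[45,47]]}
After op 8 (add /met/u/k 78): {"dcv":[[6,2],[36,82,12,16,74],[2,17],[45,72,38,97]],"km":[[53,87],{"qc":71,"ty":67},[15,69,47],[42,98,4,61,14]],"met":{"r":[99,31,40],"u":{"d":28,"ha":5,"ie":26,"k":78,"wf":52}},"wos":[[0,86,70],{"k":6,"n":2,"up":63,"yt":89},{"gov":69,"kko":98,"srs":92,"uae":0},[45,47]]}
After op 9 (add /km/3 28): {"dcv":[[6,2],[36,82,12,16,74],[2,17],[45,72,38,97]],"km":[[53,87],{"qc":71,"ty":67},[15,69,47],28,[42,98,4,61,14]],"met":{"r":[99,31,40],"u":{"d":28,"ha":5,"ie":26,"k":78,"wf":52}},"wos":[[0,86,70],{"k":6,"n":2,"up":63,"yt":89},{"gov":69,"kko":98,"srs":92,"uae":0},[45,47]]}
After op 10 (remove /wos/1): {"dcv":[[6,2],[36,82,12,16,74],[2,17],[45,72,38,97]],"km":[[53,87],{"qc":71,"ty":67},[15,69,47],28,[42,98,4,61,14]],"met":{"r":[99,31,40],"u":{"d":28,"ha":5,"ie":26,"k":78,"wf":52}},"wos":[[0,86,70],{"gov":69,"kko":98,"srs":92,"uae":0},[45,47]]}
After op 11 (replace /wos/2/1 4): {"dcv":[[6,2],[36,82,12,16,74],[2,17],[45,72,38,97]],"km":[[53,87],{"qc":71,"ty":67},[15,69,47],28,[42,98,4,61,14]],"met":{"r":[99,31,40],"u":{"d":28,"ha":5,"ie":26,"k":78,"wf":52}},"wos":[[0,86,70],{"gov":69,"kko":98,"srs":92,"uae":0},[45,4]]}
After op 12 (replace /met/u/d 11): {"dcv":[[6,2],[36,82,12,16,74],[2,17],[45,72,38,97]],"km":[[53,87],{"qc":71,"ty":67},[15,69,47],28,[42,98,4,61,14]],"met":{"r":[99,31,40],"u":{"d":11,"ha":5,"ie":26,"k":78,"wf":52}},"wos":[[0,86,70],{"gov":69,"kko":98,"srs":92,"uae":0},[45,4]]}
After op 13 (add /met/u/pa 12): {"dcv":[[6,2],[36,82,12,16,74],[2,17],[45,72,38,97]],"km":[[53,87],{"qc":71,"ty":67},[15,69,47],28,[42,98,4,61,14]],"met":{"r":[99,31,40],"u":{"d":11,"ha":5,"ie":26,"k":78,"pa":12,"wf":52}},"wos":[[0,86,70],{"gov":69,"kko":98,"srs":92,"uae":0},[45,4]]}
After op 14 (replace /met/u 56): {"dcv":[[6,2],[36,82,12,16,74],[2,17],[45,72,38,97]],"km":[[53,87],{"qc":71,"ty":67},[15,69,47],28,[42,98,4,61,14]],"met":{"r":[99,31,40],"u":56},"wos":[[0,86,70],{"gov":69,"kko":98,"srs":92,"uae":0},[45,4]]}
After op 15 (replace /met/r 1): {"dcv":[[6,2],[36,82,12,16,74],[2,17],[45,72,38,97]],"km":[[53,87],{"qc":71,"ty":67},[15,69,47],28,[42,98,4,61,14]],"met":{"r":1,"u":56},"wos":[[0,86,70],{"gov":69,"kko":98,"srs":92,"uae":0},[45,4]]}
After op 16 (remove /dcv/0): {"dcv":[[36,82,12,16,74],[2,17],[45,72,38,97]],"km":[[53,87],{"qc":71,"ty":67},[15,69,47],28,[42,98,4,61,14]],"met":{"r":1,"u":56},"wos":[[0,86,70],{"gov":69,"kko":98,"srs":92,"uae":0},[45,4]]}
Value at /wos/2/1: 4

Answer: 4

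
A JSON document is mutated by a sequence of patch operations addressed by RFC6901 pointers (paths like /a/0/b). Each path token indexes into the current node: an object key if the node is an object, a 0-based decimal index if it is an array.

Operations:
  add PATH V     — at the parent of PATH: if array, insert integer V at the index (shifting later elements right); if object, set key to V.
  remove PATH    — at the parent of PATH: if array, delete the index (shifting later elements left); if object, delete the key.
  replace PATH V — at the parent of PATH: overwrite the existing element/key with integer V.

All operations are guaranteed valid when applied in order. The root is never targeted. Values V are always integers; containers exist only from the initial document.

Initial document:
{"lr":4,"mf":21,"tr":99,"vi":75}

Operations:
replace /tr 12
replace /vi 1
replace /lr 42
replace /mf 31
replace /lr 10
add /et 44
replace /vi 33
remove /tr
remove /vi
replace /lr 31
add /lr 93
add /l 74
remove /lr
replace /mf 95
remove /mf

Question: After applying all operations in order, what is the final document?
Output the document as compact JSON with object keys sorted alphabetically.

After op 1 (replace /tr 12): {"lr":4,"mf":21,"tr":12,"vi":75}
After op 2 (replace /vi 1): {"lr":4,"mf":21,"tr":12,"vi":1}
After op 3 (replace /lr 42): {"lr":42,"mf":21,"tr":12,"vi":1}
After op 4 (replace /mf 31): {"lr":42,"mf":31,"tr":12,"vi":1}
After op 5 (replace /lr 10): {"lr":10,"mf":31,"tr":12,"vi":1}
After op 6 (add /et 44): {"et":44,"lr":10,"mf":31,"tr":12,"vi":1}
After op 7 (replace /vi 33): {"et":44,"lr":10,"mf":31,"tr":12,"vi":33}
After op 8 (remove /tr): {"et":44,"lr":10,"mf":31,"vi":33}
After op 9 (remove /vi): {"et":44,"lr":10,"mf":31}
After op 10 (replace /lr 31): {"et":44,"lr":31,"mf":31}
After op 11 (add /lr 93): {"et":44,"lr":93,"mf":31}
After op 12 (add /l 74): {"et":44,"l":74,"lr":93,"mf":31}
After op 13 (remove /lr): {"et":44,"l":74,"mf":31}
After op 14 (replace /mf 95): {"et":44,"l":74,"mf":95}
After op 15 (remove /mf): {"et":44,"l":74}

Answer: {"et":44,"l":74}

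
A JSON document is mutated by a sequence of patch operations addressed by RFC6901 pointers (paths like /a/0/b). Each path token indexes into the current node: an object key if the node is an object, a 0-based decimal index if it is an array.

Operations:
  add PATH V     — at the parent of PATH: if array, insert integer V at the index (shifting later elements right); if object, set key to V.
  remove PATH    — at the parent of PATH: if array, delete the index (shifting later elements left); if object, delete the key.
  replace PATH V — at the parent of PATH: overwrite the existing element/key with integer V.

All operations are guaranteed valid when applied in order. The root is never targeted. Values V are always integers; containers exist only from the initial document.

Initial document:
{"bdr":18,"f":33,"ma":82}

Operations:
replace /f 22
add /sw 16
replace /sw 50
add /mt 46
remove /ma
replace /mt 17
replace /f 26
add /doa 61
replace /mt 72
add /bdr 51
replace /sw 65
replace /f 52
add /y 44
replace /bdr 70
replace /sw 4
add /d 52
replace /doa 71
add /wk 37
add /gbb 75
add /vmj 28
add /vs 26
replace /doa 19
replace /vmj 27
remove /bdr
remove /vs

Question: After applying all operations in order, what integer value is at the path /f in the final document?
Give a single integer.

After op 1 (replace /f 22): {"bdr":18,"f":22,"ma":82}
After op 2 (add /sw 16): {"bdr":18,"f":22,"ma":82,"sw":16}
After op 3 (replace /sw 50): {"bdr":18,"f":22,"ma":82,"sw":50}
After op 4 (add /mt 46): {"bdr":18,"f":22,"ma":82,"mt":46,"sw":50}
After op 5 (remove /ma): {"bdr":18,"f":22,"mt":46,"sw":50}
After op 6 (replace /mt 17): {"bdr":18,"f":22,"mt":17,"sw":50}
After op 7 (replace /f 26): {"bdr":18,"f":26,"mt":17,"sw":50}
After op 8 (add /doa 61): {"bdr":18,"doa":61,"f":26,"mt":17,"sw":50}
After op 9 (replace /mt 72): {"bdr":18,"doa":61,"f":26,"mt":72,"sw":50}
After op 10 (add /bdr 51): {"bdr":51,"doa":61,"f":26,"mt":72,"sw":50}
After op 11 (replace /sw 65): {"bdr":51,"doa":61,"f":26,"mt":72,"sw":65}
After op 12 (replace /f 52): {"bdr":51,"doa":61,"f":52,"mt":72,"sw":65}
After op 13 (add /y 44): {"bdr":51,"doa":61,"f":52,"mt":72,"sw":65,"y":44}
After op 14 (replace /bdr 70): {"bdr":70,"doa":61,"f":52,"mt":72,"sw":65,"y":44}
After op 15 (replace /sw 4): {"bdr":70,"doa":61,"f":52,"mt":72,"sw":4,"y":44}
After op 16 (add /d 52): {"bdr":70,"d":52,"doa":61,"f":52,"mt":72,"sw":4,"y":44}
After op 17 (replace /doa 71): {"bdr":70,"d":52,"doa":71,"f":52,"mt":72,"sw":4,"y":44}
After op 18 (add /wk 37): {"bdr":70,"d":52,"doa":71,"f":52,"mt":72,"sw":4,"wk":37,"y":44}
After op 19 (add /gbb 75): {"bdr":70,"d":52,"doa":71,"f":52,"gbb":75,"mt":72,"sw":4,"wk":37,"y":44}
After op 20 (add /vmj 28): {"bdr":70,"d":52,"doa":71,"f":52,"gbb":75,"mt":72,"sw":4,"vmj":28,"wk":37,"y":44}
After op 21 (add /vs 26): {"bdr":70,"d":52,"doa":71,"f":52,"gbb":75,"mt":72,"sw":4,"vmj":28,"vs":26,"wk":37,"y":44}
After op 22 (replace /doa 19): {"bdr":70,"d":52,"doa":19,"f":52,"gbb":75,"mt":72,"sw":4,"vmj":28,"vs":26,"wk":37,"y":44}
After op 23 (replace /vmj 27): {"bdr":70,"d":52,"doa":19,"f":52,"gbb":75,"mt":72,"sw":4,"vmj":27,"vs":26,"wk":37,"y":44}
After op 24 (remove /bdr): {"d":52,"doa":19,"f":52,"gbb":75,"mt":72,"sw":4,"vmj":27,"vs":26,"wk":37,"y":44}
After op 25 (remove /vs): {"d":52,"doa":19,"f":52,"gbb":75,"mt":72,"sw":4,"vmj":27,"wk":37,"y":44}
Value at /f: 52

Answer: 52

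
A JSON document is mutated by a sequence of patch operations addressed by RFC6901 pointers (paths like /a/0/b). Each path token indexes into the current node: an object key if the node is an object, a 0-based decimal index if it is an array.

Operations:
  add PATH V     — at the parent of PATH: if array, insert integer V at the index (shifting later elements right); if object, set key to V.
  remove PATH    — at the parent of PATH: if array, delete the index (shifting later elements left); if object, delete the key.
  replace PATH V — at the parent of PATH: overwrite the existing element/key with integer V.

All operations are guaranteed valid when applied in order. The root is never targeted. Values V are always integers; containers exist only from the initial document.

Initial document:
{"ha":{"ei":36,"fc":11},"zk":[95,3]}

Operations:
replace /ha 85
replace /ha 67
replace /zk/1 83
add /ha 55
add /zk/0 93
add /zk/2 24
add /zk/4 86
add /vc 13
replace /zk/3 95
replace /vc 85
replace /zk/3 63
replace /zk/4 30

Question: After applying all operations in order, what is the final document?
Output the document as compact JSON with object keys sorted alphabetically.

Answer: {"ha":55,"vc":85,"zk":[93,95,24,63,30]}

Derivation:
After op 1 (replace /ha 85): {"ha":85,"zk":[95,3]}
After op 2 (replace /ha 67): {"ha":67,"zk":[95,3]}
After op 3 (replace /zk/1 83): {"ha":67,"zk":[95,83]}
After op 4 (add /ha 55): {"ha":55,"zk":[95,83]}
After op 5 (add /zk/0 93): {"ha":55,"zk":[93,95,83]}
After op 6 (add /zk/2 24): {"ha":55,"zk":[93,95,24,83]}
After op 7 (add /zk/4 86): {"ha":55,"zk":[93,95,24,83,86]}
After op 8 (add /vc 13): {"ha":55,"vc":13,"zk":[93,95,24,83,86]}
After op 9 (replace /zk/3 95): {"ha":55,"vc":13,"zk":[93,95,24,95,86]}
After op 10 (replace /vc 85): {"ha":55,"vc":85,"zk":[93,95,24,95,86]}
After op 11 (replace /zk/3 63): {"ha":55,"vc":85,"zk":[93,95,24,63,86]}
After op 12 (replace /zk/4 30): {"ha":55,"vc":85,"zk":[93,95,24,63,30]}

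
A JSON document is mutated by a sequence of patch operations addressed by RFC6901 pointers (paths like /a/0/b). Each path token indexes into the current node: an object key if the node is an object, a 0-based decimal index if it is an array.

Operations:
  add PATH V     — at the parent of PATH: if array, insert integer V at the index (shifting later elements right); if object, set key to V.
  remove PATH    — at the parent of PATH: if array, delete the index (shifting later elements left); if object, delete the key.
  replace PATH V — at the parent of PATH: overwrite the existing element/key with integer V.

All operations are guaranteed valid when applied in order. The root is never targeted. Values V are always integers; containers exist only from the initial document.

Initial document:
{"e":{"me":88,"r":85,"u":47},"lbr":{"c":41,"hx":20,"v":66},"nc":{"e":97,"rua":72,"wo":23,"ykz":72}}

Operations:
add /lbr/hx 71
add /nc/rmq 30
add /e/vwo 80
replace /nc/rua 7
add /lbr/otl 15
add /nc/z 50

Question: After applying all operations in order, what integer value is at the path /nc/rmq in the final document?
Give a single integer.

After op 1 (add /lbr/hx 71): {"e":{"me":88,"r":85,"u":47},"lbr":{"c":41,"hx":71,"v":66},"nc":{"e":97,"rua":72,"wo":23,"ykz":72}}
After op 2 (add /nc/rmq 30): {"e":{"me":88,"r":85,"u":47},"lbr":{"c":41,"hx":71,"v":66},"nc":{"e":97,"rmq":30,"rua":72,"wo":23,"ykz":72}}
After op 3 (add /e/vwo 80): {"e":{"me":88,"r":85,"u":47,"vwo":80},"lbr":{"c":41,"hx":71,"v":66},"nc":{"e":97,"rmq":30,"rua":72,"wo":23,"ykz":72}}
After op 4 (replace /nc/rua 7): {"e":{"me":88,"r":85,"u":47,"vwo":80},"lbr":{"c":41,"hx":71,"v":66},"nc":{"e":97,"rmq":30,"rua":7,"wo":23,"ykz":72}}
After op 5 (add /lbr/otl 15): {"e":{"me":88,"r":85,"u":47,"vwo":80},"lbr":{"c":41,"hx":71,"otl":15,"v":66},"nc":{"e":97,"rmq":30,"rua":7,"wo":23,"ykz":72}}
After op 6 (add /nc/z 50): {"e":{"me":88,"r":85,"u":47,"vwo":80},"lbr":{"c":41,"hx":71,"otl":15,"v":66},"nc":{"e":97,"rmq":30,"rua":7,"wo":23,"ykz":72,"z":50}}
Value at /nc/rmq: 30

Answer: 30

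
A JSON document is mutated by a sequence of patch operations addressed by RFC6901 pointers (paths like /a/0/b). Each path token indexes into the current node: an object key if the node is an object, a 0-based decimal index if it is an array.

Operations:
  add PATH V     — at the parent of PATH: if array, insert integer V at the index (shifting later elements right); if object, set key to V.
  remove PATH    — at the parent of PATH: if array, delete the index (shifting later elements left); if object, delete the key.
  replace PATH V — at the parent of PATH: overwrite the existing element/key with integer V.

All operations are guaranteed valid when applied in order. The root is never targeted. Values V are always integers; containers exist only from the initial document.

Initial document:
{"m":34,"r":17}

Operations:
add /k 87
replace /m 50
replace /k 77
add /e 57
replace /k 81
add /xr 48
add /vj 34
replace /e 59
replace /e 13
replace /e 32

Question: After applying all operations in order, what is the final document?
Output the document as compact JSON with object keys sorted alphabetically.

Answer: {"e":32,"k":81,"m":50,"r":17,"vj":34,"xr":48}

Derivation:
After op 1 (add /k 87): {"k":87,"m":34,"r":17}
After op 2 (replace /m 50): {"k":87,"m":50,"r":17}
After op 3 (replace /k 77): {"k":77,"m":50,"r":17}
After op 4 (add /e 57): {"e":57,"k":77,"m":50,"r":17}
After op 5 (replace /k 81): {"e":57,"k":81,"m":50,"r":17}
After op 6 (add /xr 48): {"e":57,"k":81,"m":50,"r":17,"xr":48}
After op 7 (add /vj 34): {"e":57,"k":81,"m":50,"r":17,"vj":34,"xr":48}
After op 8 (replace /e 59): {"e":59,"k":81,"m":50,"r":17,"vj":34,"xr":48}
After op 9 (replace /e 13): {"e":13,"k":81,"m":50,"r":17,"vj":34,"xr":48}
After op 10 (replace /e 32): {"e":32,"k":81,"m":50,"r":17,"vj":34,"xr":48}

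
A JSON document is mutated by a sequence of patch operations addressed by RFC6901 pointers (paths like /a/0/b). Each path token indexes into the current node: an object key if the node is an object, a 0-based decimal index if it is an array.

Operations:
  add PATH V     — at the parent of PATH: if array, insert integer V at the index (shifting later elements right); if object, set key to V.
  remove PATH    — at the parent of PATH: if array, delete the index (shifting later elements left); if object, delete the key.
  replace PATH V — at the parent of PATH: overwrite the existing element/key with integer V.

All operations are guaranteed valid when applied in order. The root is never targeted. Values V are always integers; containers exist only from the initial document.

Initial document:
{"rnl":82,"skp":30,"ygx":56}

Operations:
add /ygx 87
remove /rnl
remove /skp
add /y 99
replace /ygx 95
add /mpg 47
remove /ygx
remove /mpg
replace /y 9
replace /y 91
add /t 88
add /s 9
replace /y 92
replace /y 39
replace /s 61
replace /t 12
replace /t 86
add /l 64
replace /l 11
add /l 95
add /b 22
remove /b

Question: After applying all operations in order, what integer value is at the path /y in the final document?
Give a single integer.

After op 1 (add /ygx 87): {"rnl":82,"skp":30,"ygx":87}
After op 2 (remove /rnl): {"skp":30,"ygx":87}
After op 3 (remove /skp): {"ygx":87}
After op 4 (add /y 99): {"y":99,"ygx":87}
After op 5 (replace /ygx 95): {"y":99,"ygx":95}
After op 6 (add /mpg 47): {"mpg":47,"y":99,"ygx":95}
After op 7 (remove /ygx): {"mpg":47,"y":99}
After op 8 (remove /mpg): {"y":99}
After op 9 (replace /y 9): {"y":9}
After op 10 (replace /y 91): {"y":91}
After op 11 (add /t 88): {"t":88,"y":91}
After op 12 (add /s 9): {"s":9,"t":88,"y":91}
After op 13 (replace /y 92): {"s":9,"t":88,"y":92}
After op 14 (replace /y 39): {"s":9,"t":88,"y":39}
After op 15 (replace /s 61): {"s":61,"t":88,"y":39}
After op 16 (replace /t 12): {"s":61,"t":12,"y":39}
After op 17 (replace /t 86): {"s":61,"t":86,"y":39}
After op 18 (add /l 64): {"l":64,"s":61,"t":86,"y":39}
After op 19 (replace /l 11): {"l":11,"s":61,"t":86,"y":39}
After op 20 (add /l 95): {"l":95,"s":61,"t":86,"y":39}
After op 21 (add /b 22): {"b":22,"l":95,"s":61,"t":86,"y":39}
After op 22 (remove /b): {"l":95,"s":61,"t":86,"y":39}
Value at /y: 39

Answer: 39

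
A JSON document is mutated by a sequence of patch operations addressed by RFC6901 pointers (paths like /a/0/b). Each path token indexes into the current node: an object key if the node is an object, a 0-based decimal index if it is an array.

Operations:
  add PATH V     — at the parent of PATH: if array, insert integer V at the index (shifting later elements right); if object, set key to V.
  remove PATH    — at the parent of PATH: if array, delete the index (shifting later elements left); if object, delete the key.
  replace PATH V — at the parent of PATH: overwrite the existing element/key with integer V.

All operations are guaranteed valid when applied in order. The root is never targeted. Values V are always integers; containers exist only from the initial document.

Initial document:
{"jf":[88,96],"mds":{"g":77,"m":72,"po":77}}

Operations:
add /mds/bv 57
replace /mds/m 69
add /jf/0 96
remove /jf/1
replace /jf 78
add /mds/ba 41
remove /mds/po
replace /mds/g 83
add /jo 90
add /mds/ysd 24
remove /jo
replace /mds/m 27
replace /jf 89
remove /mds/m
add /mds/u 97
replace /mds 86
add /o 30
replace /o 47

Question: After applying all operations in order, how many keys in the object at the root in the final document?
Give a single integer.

Answer: 3

Derivation:
After op 1 (add /mds/bv 57): {"jf":[88,96],"mds":{"bv":57,"g":77,"m":72,"po":77}}
After op 2 (replace /mds/m 69): {"jf":[88,96],"mds":{"bv":57,"g":77,"m":69,"po":77}}
After op 3 (add /jf/0 96): {"jf":[96,88,96],"mds":{"bv":57,"g":77,"m":69,"po":77}}
After op 4 (remove /jf/1): {"jf":[96,96],"mds":{"bv":57,"g":77,"m":69,"po":77}}
After op 5 (replace /jf 78): {"jf":78,"mds":{"bv":57,"g":77,"m":69,"po":77}}
After op 6 (add /mds/ba 41): {"jf":78,"mds":{"ba":41,"bv":57,"g":77,"m":69,"po":77}}
After op 7 (remove /mds/po): {"jf":78,"mds":{"ba":41,"bv":57,"g":77,"m":69}}
After op 8 (replace /mds/g 83): {"jf":78,"mds":{"ba":41,"bv":57,"g":83,"m":69}}
After op 9 (add /jo 90): {"jf":78,"jo":90,"mds":{"ba":41,"bv":57,"g":83,"m":69}}
After op 10 (add /mds/ysd 24): {"jf":78,"jo":90,"mds":{"ba":41,"bv":57,"g":83,"m":69,"ysd":24}}
After op 11 (remove /jo): {"jf":78,"mds":{"ba":41,"bv":57,"g":83,"m":69,"ysd":24}}
After op 12 (replace /mds/m 27): {"jf":78,"mds":{"ba":41,"bv":57,"g":83,"m":27,"ysd":24}}
After op 13 (replace /jf 89): {"jf":89,"mds":{"ba":41,"bv":57,"g":83,"m":27,"ysd":24}}
After op 14 (remove /mds/m): {"jf":89,"mds":{"ba":41,"bv":57,"g":83,"ysd":24}}
After op 15 (add /mds/u 97): {"jf":89,"mds":{"ba":41,"bv":57,"g":83,"u":97,"ysd":24}}
After op 16 (replace /mds 86): {"jf":89,"mds":86}
After op 17 (add /o 30): {"jf":89,"mds":86,"o":30}
After op 18 (replace /o 47): {"jf":89,"mds":86,"o":47}
Size at the root: 3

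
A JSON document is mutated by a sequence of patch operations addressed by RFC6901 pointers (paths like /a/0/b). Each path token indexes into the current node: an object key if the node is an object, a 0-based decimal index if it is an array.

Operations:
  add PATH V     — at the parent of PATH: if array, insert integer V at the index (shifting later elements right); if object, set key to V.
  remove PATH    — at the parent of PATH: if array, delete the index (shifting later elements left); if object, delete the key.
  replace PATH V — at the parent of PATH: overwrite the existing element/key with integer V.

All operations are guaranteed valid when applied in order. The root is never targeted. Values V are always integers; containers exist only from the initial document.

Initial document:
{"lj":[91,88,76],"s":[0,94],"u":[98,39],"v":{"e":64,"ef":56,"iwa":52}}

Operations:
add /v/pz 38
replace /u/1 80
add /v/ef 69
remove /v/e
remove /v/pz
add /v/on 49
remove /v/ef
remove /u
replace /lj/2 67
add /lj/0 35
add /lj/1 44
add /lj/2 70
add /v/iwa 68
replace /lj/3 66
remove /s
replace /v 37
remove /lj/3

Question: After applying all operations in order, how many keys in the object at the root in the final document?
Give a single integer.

After op 1 (add /v/pz 38): {"lj":[91,88,76],"s":[0,94],"u":[98,39],"v":{"e":64,"ef":56,"iwa":52,"pz":38}}
After op 2 (replace /u/1 80): {"lj":[91,88,76],"s":[0,94],"u":[98,80],"v":{"e":64,"ef":56,"iwa":52,"pz":38}}
After op 3 (add /v/ef 69): {"lj":[91,88,76],"s":[0,94],"u":[98,80],"v":{"e":64,"ef":69,"iwa":52,"pz":38}}
After op 4 (remove /v/e): {"lj":[91,88,76],"s":[0,94],"u":[98,80],"v":{"ef":69,"iwa":52,"pz":38}}
After op 5 (remove /v/pz): {"lj":[91,88,76],"s":[0,94],"u":[98,80],"v":{"ef":69,"iwa":52}}
After op 6 (add /v/on 49): {"lj":[91,88,76],"s":[0,94],"u":[98,80],"v":{"ef":69,"iwa":52,"on":49}}
After op 7 (remove /v/ef): {"lj":[91,88,76],"s":[0,94],"u":[98,80],"v":{"iwa":52,"on":49}}
After op 8 (remove /u): {"lj":[91,88,76],"s":[0,94],"v":{"iwa":52,"on":49}}
After op 9 (replace /lj/2 67): {"lj":[91,88,67],"s":[0,94],"v":{"iwa":52,"on":49}}
After op 10 (add /lj/0 35): {"lj":[35,91,88,67],"s":[0,94],"v":{"iwa":52,"on":49}}
After op 11 (add /lj/1 44): {"lj":[35,44,91,88,67],"s":[0,94],"v":{"iwa":52,"on":49}}
After op 12 (add /lj/2 70): {"lj":[35,44,70,91,88,67],"s":[0,94],"v":{"iwa":52,"on":49}}
After op 13 (add /v/iwa 68): {"lj":[35,44,70,91,88,67],"s":[0,94],"v":{"iwa":68,"on":49}}
After op 14 (replace /lj/3 66): {"lj":[35,44,70,66,88,67],"s":[0,94],"v":{"iwa":68,"on":49}}
After op 15 (remove /s): {"lj":[35,44,70,66,88,67],"v":{"iwa":68,"on":49}}
After op 16 (replace /v 37): {"lj":[35,44,70,66,88,67],"v":37}
After op 17 (remove /lj/3): {"lj":[35,44,70,88,67],"v":37}
Size at the root: 2

Answer: 2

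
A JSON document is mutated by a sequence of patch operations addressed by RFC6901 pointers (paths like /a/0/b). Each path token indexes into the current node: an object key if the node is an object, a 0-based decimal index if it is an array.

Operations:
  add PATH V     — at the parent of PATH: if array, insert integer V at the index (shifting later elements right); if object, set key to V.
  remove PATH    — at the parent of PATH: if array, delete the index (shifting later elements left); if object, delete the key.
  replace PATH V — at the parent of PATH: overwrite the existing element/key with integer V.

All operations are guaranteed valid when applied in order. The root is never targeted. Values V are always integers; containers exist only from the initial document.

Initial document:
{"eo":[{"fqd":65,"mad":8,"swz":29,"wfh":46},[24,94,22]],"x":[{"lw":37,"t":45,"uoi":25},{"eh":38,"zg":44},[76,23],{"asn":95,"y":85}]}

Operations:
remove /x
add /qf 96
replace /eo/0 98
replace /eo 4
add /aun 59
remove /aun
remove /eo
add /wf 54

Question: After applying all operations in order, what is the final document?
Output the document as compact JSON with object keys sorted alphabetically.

Answer: {"qf":96,"wf":54}

Derivation:
After op 1 (remove /x): {"eo":[{"fqd":65,"mad":8,"swz":29,"wfh":46},[24,94,22]]}
After op 2 (add /qf 96): {"eo":[{"fqd":65,"mad":8,"swz":29,"wfh":46},[24,94,22]],"qf":96}
After op 3 (replace /eo/0 98): {"eo":[98,[24,94,22]],"qf":96}
After op 4 (replace /eo 4): {"eo":4,"qf":96}
After op 5 (add /aun 59): {"aun":59,"eo":4,"qf":96}
After op 6 (remove /aun): {"eo":4,"qf":96}
After op 7 (remove /eo): {"qf":96}
After op 8 (add /wf 54): {"qf":96,"wf":54}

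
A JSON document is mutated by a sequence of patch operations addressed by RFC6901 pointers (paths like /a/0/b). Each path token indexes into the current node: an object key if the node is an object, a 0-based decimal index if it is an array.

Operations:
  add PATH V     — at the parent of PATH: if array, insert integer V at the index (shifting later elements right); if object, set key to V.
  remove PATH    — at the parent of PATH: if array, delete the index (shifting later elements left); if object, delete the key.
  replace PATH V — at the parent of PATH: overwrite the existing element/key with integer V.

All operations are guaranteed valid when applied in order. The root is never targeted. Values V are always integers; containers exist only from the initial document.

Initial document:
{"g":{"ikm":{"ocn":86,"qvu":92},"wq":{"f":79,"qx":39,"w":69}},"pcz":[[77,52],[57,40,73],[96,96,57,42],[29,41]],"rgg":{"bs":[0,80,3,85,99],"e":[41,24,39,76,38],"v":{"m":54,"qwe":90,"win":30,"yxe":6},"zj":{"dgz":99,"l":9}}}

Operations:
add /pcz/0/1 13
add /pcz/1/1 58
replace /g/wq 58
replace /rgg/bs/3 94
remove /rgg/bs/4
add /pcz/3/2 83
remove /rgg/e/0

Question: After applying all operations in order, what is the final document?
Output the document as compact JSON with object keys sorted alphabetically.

Answer: {"g":{"ikm":{"ocn":86,"qvu":92},"wq":58},"pcz":[[77,13,52],[57,58,40,73],[96,96,57,42],[29,41,83]],"rgg":{"bs":[0,80,3,94],"e":[24,39,76,38],"v":{"m":54,"qwe":90,"win":30,"yxe":6},"zj":{"dgz":99,"l":9}}}

Derivation:
After op 1 (add /pcz/0/1 13): {"g":{"ikm":{"ocn":86,"qvu":92},"wq":{"f":79,"qx":39,"w":69}},"pcz":[[77,13,52],[57,40,73],[96,96,57,42],[29,41]],"rgg":{"bs":[0,80,3,85,99],"e":[41,24,39,76,38],"v":{"m":54,"qwe":90,"win":30,"yxe":6},"zj":{"dgz":99,"l":9}}}
After op 2 (add /pcz/1/1 58): {"g":{"ikm":{"ocn":86,"qvu":92},"wq":{"f":79,"qx":39,"w":69}},"pcz":[[77,13,52],[57,58,40,73],[96,96,57,42],[29,41]],"rgg":{"bs":[0,80,3,85,99],"e":[41,24,39,76,38],"v":{"m":54,"qwe":90,"win":30,"yxe":6},"zj":{"dgz":99,"l":9}}}
After op 3 (replace /g/wq 58): {"g":{"ikm":{"ocn":86,"qvu":92},"wq":58},"pcz":[[77,13,52],[57,58,40,73],[96,96,57,42],[29,41]],"rgg":{"bs":[0,80,3,85,99],"e":[41,24,39,76,38],"v":{"m":54,"qwe":90,"win":30,"yxe":6},"zj":{"dgz":99,"l":9}}}
After op 4 (replace /rgg/bs/3 94): {"g":{"ikm":{"ocn":86,"qvu":92},"wq":58},"pcz":[[77,13,52],[57,58,40,73],[96,96,57,42],[29,41]],"rgg":{"bs":[0,80,3,94,99],"e":[41,24,39,76,38],"v":{"m":54,"qwe":90,"win":30,"yxe":6},"zj":{"dgz":99,"l":9}}}
After op 5 (remove /rgg/bs/4): {"g":{"ikm":{"ocn":86,"qvu":92},"wq":58},"pcz":[[77,13,52],[57,58,40,73],[96,96,57,42],[29,41]],"rgg":{"bs":[0,80,3,94],"e":[41,24,39,76,38],"v":{"m":54,"qwe":90,"win":30,"yxe":6},"zj":{"dgz":99,"l":9}}}
After op 6 (add /pcz/3/2 83): {"g":{"ikm":{"ocn":86,"qvu":92},"wq":58},"pcz":[[77,13,52],[57,58,40,73],[96,96,57,42],[29,41,83]],"rgg":{"bs":[0,80,3,94],"e":[41,24,39,76,38],"v":{"m":54,"qwe":90,"win":30,"yxe":6},"zj":{"dgz":99,"l":9}}}
After op 7 (remove /rgg/e/0): {"g":{"ikm":{"ocn":86,"qvu":92},"wq":58},"pcz":[[77,13,52],[57,58,40,73],[96,96,57,42],[29,41,83]],"rgg":{"bs":[0,80,3,94],"e":[24,39,76,38],"v":{"m":54,"qwe":90,"win":30,"yxe":6},"zj":{"dgz":99,"l":9}}}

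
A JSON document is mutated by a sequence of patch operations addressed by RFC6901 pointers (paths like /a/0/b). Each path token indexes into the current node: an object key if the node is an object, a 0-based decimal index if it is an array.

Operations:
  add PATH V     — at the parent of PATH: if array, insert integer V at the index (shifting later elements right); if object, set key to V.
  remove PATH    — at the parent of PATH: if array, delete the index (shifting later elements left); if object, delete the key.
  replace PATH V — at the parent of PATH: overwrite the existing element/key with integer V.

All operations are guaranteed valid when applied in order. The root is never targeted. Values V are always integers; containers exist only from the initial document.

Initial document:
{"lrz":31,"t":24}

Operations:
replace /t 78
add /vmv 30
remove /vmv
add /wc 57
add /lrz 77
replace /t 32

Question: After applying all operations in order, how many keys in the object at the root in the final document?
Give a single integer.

Answer: 3

Derivation:
After op 1 (replace /t 78): {"lrz":31,"t":78}
After op 2 (add /vmv 30): {"lrz":31,"t":78,"vmv":30}
After op 3 (remove /vmv): {"lrz":31,"t":78}
After op 4 (add /wc 57): {"lrz":31,"t":78,"wc":57}
After op 5 (add /lrz 77): {"lrz":77,"t":78,"wc":57}
After op 6 (replace /t 32): {"lrz":77,"t":32,"wc":57}
Size at the root: 3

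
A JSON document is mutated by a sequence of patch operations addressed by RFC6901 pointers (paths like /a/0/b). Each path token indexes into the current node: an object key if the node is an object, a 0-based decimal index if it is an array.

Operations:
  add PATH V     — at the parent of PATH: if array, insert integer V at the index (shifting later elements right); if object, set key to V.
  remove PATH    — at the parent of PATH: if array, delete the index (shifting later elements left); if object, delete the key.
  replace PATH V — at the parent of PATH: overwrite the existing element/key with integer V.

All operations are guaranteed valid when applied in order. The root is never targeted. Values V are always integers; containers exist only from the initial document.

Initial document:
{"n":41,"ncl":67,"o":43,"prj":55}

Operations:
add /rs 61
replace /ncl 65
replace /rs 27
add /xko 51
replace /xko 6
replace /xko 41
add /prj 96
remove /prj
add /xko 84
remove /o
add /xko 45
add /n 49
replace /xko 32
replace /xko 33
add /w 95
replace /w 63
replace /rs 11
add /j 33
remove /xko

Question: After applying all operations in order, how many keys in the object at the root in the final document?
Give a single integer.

After op 1 (add /rs 61): {"n":41,"ncl":67,"o":43,"prj":55,"rs":61}
After op 2 (replace /ncl 65): {"n":41,"ncl":65,"o":43,"prj":55,"rs":61}
After op 3 (replace /rs 27): {"n":41,"ncl":65,"o":43,"prj":55,"rs":27}
After op 4 (add /xko 51): {"n":41,"ncl":65,"o":43,"prj":55,"rs":27,"xko":51}
After op 5 (replace /xko 6): {"n":41,"ncl":65,"o":43,"prj":55,"rs":27,"xko":6}
After op 6 (replace /xko 41): {"n":41,"ncl":65,"o":43,"prj":55,"rs":27,"xko":41}
After op 7 (add /prj 96): {"n":41,"ncl":65,"o":43,"prj":96,"rs":27,"xko":41}
After op 8 (remove /prj): {"n":41,"ncl":65,"o":43,"rs":27,"xko":41}
After op 9 (add /xko 84): {"n":41,"ncl":65,"o":43,"rs":27,"xko":84}
After op 10 (remove /o): {"n":41,"ncl":65,"rs":27,"xko":84}
After op 11 (add /xko 45): {"n":41,"ncl":65,"rs":27,"xko":45}
After op 12 (add /n 49): {"n":49,"ncl":65,"rs":27,"xko":45}
After op 13 (replace /xko 32): {"n":49,"ncl":65,"rs":27,"xko":32}
After op 14 (replace /xko 33): {"n":49,"ncl":65,"rs":27,"xko":33}
After op 15 (add /w 95): {"n":49,"ncl":65,"rs":27,"w":95,"xko":33}
After op 16 (replace /w 63): {"n":49,"ncl":65,"rs":27,"w":63,"xko":33}
After op 17 (replace /rs 11): {"n":49,"ncl":65,"rs":11,"w":63,"xko":33}
After op 18 (add /j 33): {"j":33,"n":49,"ncl":65,"rs":11,"w":63,"xko":33}
After op 19 (remove /xko): {"j":33,"n":49,"ncl":65,"rs":11,"w":63}
Size at the root: 5

Answer: 5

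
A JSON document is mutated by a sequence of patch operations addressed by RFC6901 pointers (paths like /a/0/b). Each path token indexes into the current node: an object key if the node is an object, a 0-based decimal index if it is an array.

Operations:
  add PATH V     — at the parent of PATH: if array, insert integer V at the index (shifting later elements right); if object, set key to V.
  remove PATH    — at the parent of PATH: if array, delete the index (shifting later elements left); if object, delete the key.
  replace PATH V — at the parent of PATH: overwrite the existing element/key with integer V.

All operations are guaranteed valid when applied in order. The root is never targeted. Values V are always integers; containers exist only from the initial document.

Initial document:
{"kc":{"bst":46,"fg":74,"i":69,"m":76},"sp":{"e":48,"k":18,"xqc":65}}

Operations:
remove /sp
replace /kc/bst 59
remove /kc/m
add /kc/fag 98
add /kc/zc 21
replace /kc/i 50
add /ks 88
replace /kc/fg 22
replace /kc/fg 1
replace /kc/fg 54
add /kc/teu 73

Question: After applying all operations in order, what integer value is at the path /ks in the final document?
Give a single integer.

Answer: 88

Derivation:
After op 1 (remove /sp): {"kc":{"bst":46,"fg":74,"i":69,"m":76}}
After op 2 (replace /kc/bst 59): {"kc":{"bst":59,"fg":74,"i":69,"m":76}}
After op 3 (remove /kc/m): {"kc":{"bst":59,"fg":74,"i":69}}
After op 4 (add /kc/fag 98): {"kc":{"bst":59,"fag":98,"fg":74,"i":69}}
After op 5 (add /kc/zc 21): {"kc":{"bst":59,"fag":98,"fg":74,"i":69,"zc":21}}
After op 6 (replace /kc/i 50): {"kc":{"bst":59,"fag":98,"fg":74,"i":50,"zc":21}}
After op 7 (add /ks 88): {"kc":{"bst":59,"fag":98,"fg":74,"i":50,"zc":21},"ks":88}
After op 8 (replace /kc/fg 22): {"kc":{"bst":59,"fag":98,"fg":22,"i":50,"zc":21},"ks":88}
After op 9 (replace /kc/fg 1): {"kc":{"bst":59,"fag":98,"fg":1,"i":50,"zc":21},"ks":88}
After op 10 (replace /kc/fg 54): {"kc":{"bst":59,"fag":98,"fg":54,"i":50,"zc":21},"ks":88}
After op 11 (add /kc/teu 73): {"kc":{"bst":59,"fag":98,"fg":54,"i":50,"teu":73,"zc":21},"ks":88}
Value at /ks: 88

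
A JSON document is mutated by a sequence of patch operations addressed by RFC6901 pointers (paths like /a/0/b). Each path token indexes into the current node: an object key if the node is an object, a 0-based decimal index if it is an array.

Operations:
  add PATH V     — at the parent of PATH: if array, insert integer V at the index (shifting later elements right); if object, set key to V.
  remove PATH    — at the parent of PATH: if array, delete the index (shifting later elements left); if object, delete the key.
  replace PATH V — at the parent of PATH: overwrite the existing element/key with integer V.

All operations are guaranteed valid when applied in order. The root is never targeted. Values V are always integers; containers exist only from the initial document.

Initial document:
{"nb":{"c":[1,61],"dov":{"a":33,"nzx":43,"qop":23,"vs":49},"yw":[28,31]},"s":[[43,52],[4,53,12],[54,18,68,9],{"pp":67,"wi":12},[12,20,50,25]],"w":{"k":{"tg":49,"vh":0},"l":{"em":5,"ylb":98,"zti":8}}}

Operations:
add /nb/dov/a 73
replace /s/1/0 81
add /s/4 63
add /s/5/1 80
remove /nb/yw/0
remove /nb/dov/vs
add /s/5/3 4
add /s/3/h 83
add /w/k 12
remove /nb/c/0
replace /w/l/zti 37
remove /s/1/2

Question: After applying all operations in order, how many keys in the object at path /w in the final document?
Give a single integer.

After op 1 (add /nb/dov/a 73): {"nb":{"c":[1,61],"dov":{"a":73,"nzx":43,"qop":23,"vs":49},"yw":[28,31]},"s":[[43,52],[4,53,12],[54,18,68,9],{"pp":67,"wi":12},[12,20,50,25]],"w":{"k":{"tg":49,"vh":0},"l":{"em":5,"ylb":98,"zti":8}}}
After op 2 (replace /s/1/0 81): {"nb":{"c":[1,61],"dov":{"a":73,"nzx":43,"qop":23,"vs":49},"yw":[28,31]},"s":[[43,52],[81,53,12],[54,18,68,9],{"pp":67,"wi":12},[12,20,50,25]],"w":{"k":{"tg":49,"vh":0},"l":{"em":5,"ylb":98,"zti":8}}}
After op 3 (add /s/4 63): {"nb":{"c":[1,61],"dov":{"a":73,"nzx":43,"qop":23,"vs":49},"yw":[28,31]},"s":[[43,52],[81,53,12],[54,18,68,9],{"pp":67,"wi":12},63,[12,20,50,25]],"w":{"k":{"tg":49,"vh":0},"l":{"em":5,"ylb":98,"zti":8}}}
After op 4 (add /s/5/1 80): {"nb":{"c":[1,61],"dov":{"a":73,"nzx":43,"qop":23,"vs":49},"yw":[28,31]},"s":[[43,52],[81,53,12],[54,18,68,9],{"pp":67,"wi":12},63,[12,80,20,50,25]],"w":{"k":{"tg":49,"vh":0},"l":{"em":5,"ylb":98,"zti":8}}}
After op 5 (remove /nb/yw/0): {"nb":{"c":[1,61],"dov":{"a":73,"nzx":43,"qop":23,"vs":49},"yw":[31]},"s":[[43,52],[81,53,12],[54,18,68,9],{"pp":67,"wi":12},63,[12,80,20,50,25]],"w":{"k":{"tg":49,"vh":0},"l":{"em":5,"ylb":98,"zti":8}}}
After op 6 (remove /nb/dov/vs): {"nb":{"c":[1,61],"dov":{"a":73,"nzx":43,"qop":23},"yw":[31]},"s":[[43,52],[81,53,12],[54,18,68,9],{"pp":67,"wi":12},63,[12,80,20,50,25]],"w":{"k":{"tg":49,"vh":0},"l":{"em":5,"ylb":98,"zti":8}}}
After op 7 (add /s/5/3 4): {"nb":{"c":[1,61],"dov":{"a":73,"nzx":43,"qop":23},"yw":[31]},"s":[[43,52],[81,53,12],[54,18,68,9],{"pp":67,"wi":12},63,[12,80,20,4,50,25]],"w":{"k":{"tg":49,"vh":0},"l":{"em":5,"ylb":98,"zti":8}}}
After op 8 (add /s/3/h 83): {"nb":{"c":[1,61],"dov":{"a":73,"nzx":43,"qop":23},"yw":[31]},"s":[[43,52],[81,53,12],[54,18,68,9],{"h":83,"pp":67,"wi":12},63,[12,80,20,4,50,25]],"w":{"k":{"tg":49,"vh":0},"l":{"em":5,"ylb":98,"zti":8}}}
After op 9 (add /w/k 12): {"nb":{"c":[1,61],"dov":{"a":73,"nzx":43,"qop":23},"yw":[31]},"s":[[43,52],[81,53,12],[54,18,68,9],{"h":83,"pp":67,"wi":12},63,[12,80,20,4,50,25]],"w":{"k":12,"l":{"em":5,"ylb":98,"zti":8}}}
After op 10 (remove /nb/c/0): {"nb":{"c":[61],"dov":{"a":73,"nzx":43,"qop":23},"yw":[31]},"s":[[43,52],[81,53,12],[54,18,68,9],{"h":83,"pp":67,"wi":12},63,[12,80,20,4,50,25]],"w":{"k":12,"l":{"em":5,"ylb":98,"zti":8}}}
After op 11 (replace /w/l/zti 37): {"nb":{"c":[61],"dov":{"a":73,"nzx":43,"qop":23},"yw":[31]},"s":[[43,52],[81,53,12],[54,18,68,9],{"h":83,"pp":67,"wi":12},63,[12,80,20,4,50,25]],"w":{"k":12,"l":{"em":5,"ylb":98,"zti":37}}}
After op 12 (remove /s/1/2): {"nb":{"c":[61],"dov":{"a":73,"nzx":43,"qop":23},"yw":[31]},"s":[[43,52],[81,53],[54,18,68,9],{"h":83,"pp":67,"wi":12},63,[12,80,20,4,50,25]],"w":{"k":12,"l":{"em":5,"ylb":98,"zti":37}}}
Size at path /w: 2

Answer: 2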